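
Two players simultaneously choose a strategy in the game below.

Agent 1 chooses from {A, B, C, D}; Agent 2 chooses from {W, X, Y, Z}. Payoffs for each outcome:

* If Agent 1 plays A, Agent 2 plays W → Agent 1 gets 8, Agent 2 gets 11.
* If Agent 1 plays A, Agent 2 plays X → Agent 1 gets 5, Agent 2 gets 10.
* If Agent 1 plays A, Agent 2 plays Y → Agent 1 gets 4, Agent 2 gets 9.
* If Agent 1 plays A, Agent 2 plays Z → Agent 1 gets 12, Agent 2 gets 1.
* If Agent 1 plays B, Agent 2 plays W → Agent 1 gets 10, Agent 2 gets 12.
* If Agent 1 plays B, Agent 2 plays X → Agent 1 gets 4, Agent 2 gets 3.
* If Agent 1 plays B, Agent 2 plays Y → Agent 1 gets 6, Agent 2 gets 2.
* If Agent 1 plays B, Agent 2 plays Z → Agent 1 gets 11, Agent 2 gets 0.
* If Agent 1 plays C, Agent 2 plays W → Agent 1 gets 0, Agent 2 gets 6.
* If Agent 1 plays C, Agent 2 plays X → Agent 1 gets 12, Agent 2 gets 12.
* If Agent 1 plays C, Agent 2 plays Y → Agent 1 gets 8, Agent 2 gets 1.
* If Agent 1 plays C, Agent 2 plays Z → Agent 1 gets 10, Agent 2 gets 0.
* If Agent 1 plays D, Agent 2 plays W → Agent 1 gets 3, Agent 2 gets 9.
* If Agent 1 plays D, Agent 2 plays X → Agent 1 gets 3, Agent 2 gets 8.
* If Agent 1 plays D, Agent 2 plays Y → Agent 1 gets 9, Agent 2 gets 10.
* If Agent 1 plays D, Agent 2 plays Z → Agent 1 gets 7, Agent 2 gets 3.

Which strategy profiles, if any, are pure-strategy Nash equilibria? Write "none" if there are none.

(A, W): Agent 1 can switch to B (8 → 10). Not NE.
(A, X): Agent 1 can switch to C (5 → 12). Not NE.
(A, Y): Agent 1 can switch to B (4 → 6). Not NE.
(A, Z): Agent 2 can switch to W (1 → 11). Not NE.
(B, W): Agent 1 gets 10, best alternative 8; Agent 2 gets 12, best alternative 3. No profitable deviation — NE.
(B, X): Agent 1 can switch to A (4 → 5). Not NE.
(B, Y): Agent 1 can switch to C (6 → 8). Not NE.
(B, Z): Agent 1 can switch to A (11 → 12). Not NE.
(C, W): Agent 1 can switch to A (0 → 8). Not NE.
(C, X): Agent 1 gets 12, best alternative 5; Agent 2 gets 12, best alternative 6. No profitable deviation — NE.
(C, Y): Agent 1 can switch to D (8 → 9). Not NE.
(C, Z): Agent 1 can switch to A (10 → 12). Not NE.
(D, Y): Agent 1 gets 9, best alternative 8; Agent 2 gets 10, best alternative 9. No profitable deviation — NE.
(The remaining 3 profiles each have a profitable deviation by the same check.)

Pure-strategy Nash equilibria: (B, W) and (C, X) and (D, Y)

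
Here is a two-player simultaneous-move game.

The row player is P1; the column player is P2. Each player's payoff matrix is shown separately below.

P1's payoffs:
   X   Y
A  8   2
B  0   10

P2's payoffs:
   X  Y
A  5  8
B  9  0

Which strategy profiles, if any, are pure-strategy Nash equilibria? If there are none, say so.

No pure-strategy Nash equilibrium.

(A, X): P2 can switch to Y (5 → 8). Not NE.
(A, Y): P1 can switch to B (2 → 10). Not NE.
(B, X): P1 can switch to A (0 → 8). Not NE.
(B, Y): P2 can switch to X (0 → 9). Not NE.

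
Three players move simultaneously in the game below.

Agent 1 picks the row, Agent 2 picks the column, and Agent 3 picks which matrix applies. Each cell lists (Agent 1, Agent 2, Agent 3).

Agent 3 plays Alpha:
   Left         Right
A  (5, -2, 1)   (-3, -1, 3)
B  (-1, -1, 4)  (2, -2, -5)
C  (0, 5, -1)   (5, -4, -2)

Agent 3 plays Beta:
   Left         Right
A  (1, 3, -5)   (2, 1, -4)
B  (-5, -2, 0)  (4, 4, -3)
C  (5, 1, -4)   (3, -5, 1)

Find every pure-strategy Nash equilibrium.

(A, Left, Alpha): Agent 2 can switch to Right (-2 → -1). Not NE.
(A, Left, Beta): Agent 1 can switch to C (1 → 5). Not NE.
(A, Right, Alpha): Agent 1 can switch to B (-3 → 2). Not NE.
(A, Right, Beta): Agent 1 can switch to B (2 → 4). Not NE.
(B, Left, Alpha): Agent 1 can switch to A (-1 → 5). Not NE.
(B, Left, Beta): Agent 1 can switch to A (-5 → 1). Not NE.
(B, Right, Beta): Agent 1 gets 4, best alternative 3; Agent 2 gets 4, best alternative -2; Agent 3 gets -3, best alternative -5. No profitable deviation — NE.
(The remaining 5 profiles each have a profitable deviation by the same check.)

Pure NE: (B, Right, Beta)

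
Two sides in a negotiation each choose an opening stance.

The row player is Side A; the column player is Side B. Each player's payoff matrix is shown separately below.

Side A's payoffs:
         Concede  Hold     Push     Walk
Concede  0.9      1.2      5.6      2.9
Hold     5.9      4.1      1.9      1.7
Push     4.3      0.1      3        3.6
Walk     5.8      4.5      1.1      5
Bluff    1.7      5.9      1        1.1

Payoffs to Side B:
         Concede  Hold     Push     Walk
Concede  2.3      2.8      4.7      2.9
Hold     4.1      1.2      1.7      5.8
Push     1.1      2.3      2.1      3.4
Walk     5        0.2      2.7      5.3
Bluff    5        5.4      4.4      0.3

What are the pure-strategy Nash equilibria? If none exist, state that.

Pure-strategy Nash equilibria: (Concede, Push); (Walk, Walk); (Bluff, Hold)

Side A against Concede: payoffs 0.9, 5.9, 4.3, 5.8, 1.7 → best response Hold.
Side A against Hold: payoffs 1.2, 4.1, 0.1, 4.5, 5.9 → best response Bluff.
Side A against Push: payoffs 5.6, 1.9, 3, 1.1, 1 → best response Concede.
Side A against Walk: payoffs 2.9, 1.7, 3.6, 5, 1.1 → best response Walk.
Side B against Concede: payoffs 2.3, 2.8, 4.7, 2.9 → best response Push.
Side B against Hold: payoffs 4.1, 1.2, 1.7, 5.8 → best response Walk.
Side B against Push: payoffs 1.1, 2.3, 2.1, 3.4 → best response Walk.
Side B against Walk: payoffs 5, 0.2, 2.7, 5.3 → best response Walk.
Side B against Bluff: payoffs 5, 5.4, 4.4, 0.3 → best response Hold.
Mutual best responses: (Concede, Push); (Walk, Walk); (Bluff, Hold).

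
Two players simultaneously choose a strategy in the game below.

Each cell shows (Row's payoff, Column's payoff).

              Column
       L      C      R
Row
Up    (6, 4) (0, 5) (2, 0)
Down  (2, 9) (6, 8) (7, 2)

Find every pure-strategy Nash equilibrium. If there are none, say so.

none

Row against L: payoffs 6, 2 → best response Up.
Row against C: payoffs 0, 6 → best response Down.
Row against R: payoffs 2, 7 → best response Down.
Column against Up: payoffs 4, 5, 0 → best response C.
Column against Down: payoffs 9, 8, 2 → best response L.
No profile is a mutual best response for all players.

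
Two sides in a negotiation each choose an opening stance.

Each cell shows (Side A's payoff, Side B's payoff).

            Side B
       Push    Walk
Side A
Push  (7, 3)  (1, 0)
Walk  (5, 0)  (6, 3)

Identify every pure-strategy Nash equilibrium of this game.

For each player, find the best response to each opponent profile; mutual best responses are the pure NE.
Side A against Push: payoffs 7, 5 → best response Push.
Side A against Walk: payoffs 1, 6 → best response Walk.
Side B against Push: payoffs 3, 0 → best response Push.
Side B against Walk: payoffs 0, 3 → best response Walk.
Mutual best responses: (Push, Push); (Walk, Walk).

Pure-strategy Nash equilibria: (Push, Push); (Walk, Walk)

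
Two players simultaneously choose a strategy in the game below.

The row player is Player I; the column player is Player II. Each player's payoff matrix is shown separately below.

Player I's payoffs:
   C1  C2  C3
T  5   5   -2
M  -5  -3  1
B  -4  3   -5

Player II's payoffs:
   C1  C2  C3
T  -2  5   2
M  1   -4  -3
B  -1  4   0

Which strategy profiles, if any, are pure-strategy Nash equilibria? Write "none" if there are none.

The unique pure-strategy Nash equilibrium is (T, C2).

(T, C1): Player II can switch to C2 (-2 → 5). Not NE.
(T, C2): Player I gets 5, best alternative 3; Player II gets 5, best alternative 2. No profitable deviation — NE.
(T, C3): Player I can switch to M (-2 → 1). Not NE.
(M, C1): Player I can switch to T (-5 → 5). Not NE.
(M, C2): Player I can switch to T (-3 → 5). Not NE.
(M, C3): Player II can switch to C1 (-3 → 1). Not NE.
(B, C1): Player I can switch to T (-4 → 5). Not NE.
(B, C2): Player I can switch to T (3 → 5). Not NE.
(B, C3): Player I can switch to T (-5 → -2). Not NE.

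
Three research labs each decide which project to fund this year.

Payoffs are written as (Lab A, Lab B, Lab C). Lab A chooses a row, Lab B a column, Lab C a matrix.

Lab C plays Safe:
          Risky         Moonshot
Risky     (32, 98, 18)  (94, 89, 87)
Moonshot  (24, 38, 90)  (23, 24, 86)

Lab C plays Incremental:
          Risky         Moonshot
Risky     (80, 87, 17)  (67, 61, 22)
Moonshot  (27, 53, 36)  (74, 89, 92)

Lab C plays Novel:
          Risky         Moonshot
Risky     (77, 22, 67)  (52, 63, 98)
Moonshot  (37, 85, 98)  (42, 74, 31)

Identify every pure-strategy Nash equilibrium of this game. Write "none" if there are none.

(Risky, Risky, Safe): Lab C can switch to Novel (18 → 67). Not NE.
(Risky, Risky, Incremental): Lab C can switch to Safe (17 → 18). Not NE.
(Risky, Risky, Novel): Lab B can switch to Moonshot (22 → 63). Not NE.
(Risky, Moonshot, Safe): Lab B can switch to Risky (89 → 98). Not NE.
(Risky, Moonshot, Incremental): Lab A can switch to Moonshot (67 → 74). Not NE.
(Risky, Moonshot, Novel): Lab A gets 52, best alternative 42; Lab B gets 63, best alternative 22; Lab C gets 98, best alternative 87. No profitable deviation — NE.
(Moonshot, Risky, Safe): Lab A can switch to Risky (24 → 32). Not NE.
(Moonshot, Moonshot, Incremental): Lab A gets 74, best alternative 67; Lab B gets 89, best alternative 53; Lab C gets 92, best alternative 86. No profitable deviation — NE.
(The remaining 4 profiles each have a profitable deviation by the same check.)

Pure-strategy Nash equilibria: (Risky, Moonshot, Novel) and (Moonshot, Moonshot, Incremental)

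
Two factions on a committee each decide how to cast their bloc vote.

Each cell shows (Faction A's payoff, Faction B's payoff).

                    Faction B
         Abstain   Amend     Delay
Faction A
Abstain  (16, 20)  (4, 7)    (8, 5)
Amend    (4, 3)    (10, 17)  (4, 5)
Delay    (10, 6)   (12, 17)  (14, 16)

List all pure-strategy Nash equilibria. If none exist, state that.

For each player, find the best response to each opponent profile; mutual best responses are the pure NE.
Faction A against Abstain: payoffs 16, 4, 10 → best response Abstain.
Faction A against Amend: payoffs 4, 10, 12 → best response Delay.
Faction A against Delay: payoffs 8, 4, 14 → best response Delay.
Faction B against Abstain: payoffs 20, 7, 5 → best response Abstain.
Faction B against Amend: payoffs 3, 17, 5 → best response Amend.
Faction B against Delay: payoffs 6, 17, 16 → best response Amend.
Mutual best responses: (Abstain, Abstain); (Delay, Amend).

Pure-strategy Nash equilibria: (Abstain, Abstain), (Delay, Amend)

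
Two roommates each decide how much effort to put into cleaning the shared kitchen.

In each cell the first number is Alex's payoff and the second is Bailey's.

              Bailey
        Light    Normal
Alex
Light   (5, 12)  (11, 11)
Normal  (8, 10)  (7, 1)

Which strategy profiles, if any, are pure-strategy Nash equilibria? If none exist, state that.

Alex against Light: payoffs 5, 8 → best response Normal.
Alex against Normal: payoffs 11, 7 → best response Light.
Bailey against Light: payoffs 12, 11 → best response Light.
Bailey against Normal: payoffs 10, 1 → best response Light.
Mutual best responses: (Normal, Light).

(Normal, Light)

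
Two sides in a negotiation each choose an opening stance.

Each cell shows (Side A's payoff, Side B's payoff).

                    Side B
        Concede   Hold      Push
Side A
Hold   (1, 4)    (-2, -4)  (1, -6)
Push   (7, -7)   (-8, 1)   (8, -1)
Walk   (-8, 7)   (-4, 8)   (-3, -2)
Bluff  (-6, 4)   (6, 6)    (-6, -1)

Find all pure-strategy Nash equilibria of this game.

Side A against Concede: payoffs 1, 7, -8, -6 → best response Push.
Side A against Hold: payoffs -2, -8, -4, 6 → best response Bluff.
Side A against Push: payoffs 1, 8, -3, -6 → best response Push.
Side B against Hold: payoffs 4, -4, -6 → best response Concede.
Side B against Push: payoffs -7, 1, -1 → best response Hold.
Side B against Walk: payoffs 7, 8, -2 → best response Hold.
Side B against Bluff: payoffs 4, 6, -1 → best response Hold.
Mutual best responses: (Bluff, Hold).

(Bluff, Hold)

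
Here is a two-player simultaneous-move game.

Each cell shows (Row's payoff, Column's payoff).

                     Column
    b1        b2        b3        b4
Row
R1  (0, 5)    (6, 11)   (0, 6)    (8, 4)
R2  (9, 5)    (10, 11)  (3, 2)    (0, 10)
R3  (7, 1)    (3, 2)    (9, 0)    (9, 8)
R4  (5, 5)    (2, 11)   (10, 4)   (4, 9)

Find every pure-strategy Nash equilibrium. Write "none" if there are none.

Row against b1: payoffs 0, 9, 7, 5 → best response R2.
Row against b2: payoffs 6, 10, 3, 2 → best response R2.
Row against b3: payoffs 0, 3, 9, 10 → best response R4.
Row against b4: payoffs 8, 0, 9, 4 → best response R3.
Column against R1: payoffs 5, 11, 6, 4 → best response b2.
Column against R2: payoffs 5, 11, 2, 10 → best response b2.
Column against R3: payoffs 1, 2, 0, 8 → best response b4.
Column against R4: payoffs 5, 11, 4, 9 → best response b2.
Mutual best responses: (R2, b2); (R3, b4).

Pure-strategy Nash equilibria: (R2, b2); (R3, b4)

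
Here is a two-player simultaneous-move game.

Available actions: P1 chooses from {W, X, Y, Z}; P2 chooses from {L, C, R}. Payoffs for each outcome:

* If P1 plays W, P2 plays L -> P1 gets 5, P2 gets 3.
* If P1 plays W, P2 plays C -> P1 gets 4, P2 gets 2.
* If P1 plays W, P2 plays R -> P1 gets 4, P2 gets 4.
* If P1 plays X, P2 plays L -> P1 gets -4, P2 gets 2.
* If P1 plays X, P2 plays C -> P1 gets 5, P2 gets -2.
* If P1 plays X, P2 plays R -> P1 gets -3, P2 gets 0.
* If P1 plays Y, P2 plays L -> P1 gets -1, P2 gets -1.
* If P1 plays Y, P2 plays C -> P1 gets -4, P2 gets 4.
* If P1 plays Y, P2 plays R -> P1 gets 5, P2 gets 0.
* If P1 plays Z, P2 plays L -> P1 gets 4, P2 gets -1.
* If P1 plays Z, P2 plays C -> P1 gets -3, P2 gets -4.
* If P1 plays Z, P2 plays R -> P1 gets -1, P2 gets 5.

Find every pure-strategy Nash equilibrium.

There is no pure-strategy Nash equilibrium.

(W, L): P2 can switch to R (3 → 4). Not NE.
(W, C): P1 can switch to X (4 → 5). Not NE.
(W, R): P1 can switch to Y (4 → 5). Not NE.
(X, L): P1 can switch to W (-4 → 5). Not NE.
(X, C): P2 can switch to L (-2 → 2). Not NE.
(X, R): P1 can switch to W (-3 → 4). Not NE.
(Y, L): P1 can switch to W (-1 → 5). Not NE.
(Y, C): P1 can switch to W (-4 → 4). Not NE.
(The remaining 4 profiles each have a profitable deviation by the same check.)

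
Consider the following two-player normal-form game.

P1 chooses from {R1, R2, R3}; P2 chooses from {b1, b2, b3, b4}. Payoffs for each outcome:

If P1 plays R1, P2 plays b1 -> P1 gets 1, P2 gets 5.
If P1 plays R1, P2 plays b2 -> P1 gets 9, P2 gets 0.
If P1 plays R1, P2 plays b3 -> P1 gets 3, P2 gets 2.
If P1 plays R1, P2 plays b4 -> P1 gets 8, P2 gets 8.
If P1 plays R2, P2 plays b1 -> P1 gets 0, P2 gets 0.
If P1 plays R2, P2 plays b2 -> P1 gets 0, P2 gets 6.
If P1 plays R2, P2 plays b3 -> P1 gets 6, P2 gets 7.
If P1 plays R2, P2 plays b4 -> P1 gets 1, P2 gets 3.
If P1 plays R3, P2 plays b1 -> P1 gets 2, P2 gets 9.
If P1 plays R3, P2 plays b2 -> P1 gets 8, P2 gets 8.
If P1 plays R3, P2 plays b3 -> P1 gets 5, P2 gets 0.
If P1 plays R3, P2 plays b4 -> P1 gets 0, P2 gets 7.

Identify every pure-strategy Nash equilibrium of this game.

P1 against b1: payoffs 1, 0, 2 → best response R3.
P1 against b2: payoffs 9, 0, 8 → best response R1.
P1 against b3: payoffs 3, 6, 5 → best response R2.
P1 against b4: payoffs 8, 1, 0 → best response R1.
P2 against R1: payoffs 5, 0, 2, 8 → best response b4.
P2 against R2: payoffs 0, 6, 7, 3 → best response b3.
P2 against R3: payoffs 9, 8, 0, 7 → best response b1.
Mutual best responses: (R1, b4); (R2, b3); (R3, b1).

Pure-strategy Nash equilibria: (R1, b4), (R2, b3), (R3, b1)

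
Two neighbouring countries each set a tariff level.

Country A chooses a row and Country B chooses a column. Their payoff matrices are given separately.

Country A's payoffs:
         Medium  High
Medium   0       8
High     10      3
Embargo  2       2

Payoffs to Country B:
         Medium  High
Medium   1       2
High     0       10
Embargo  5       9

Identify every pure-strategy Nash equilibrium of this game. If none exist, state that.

(Medium, Medium): Country A can switch to High (0 → 10). Not NE.
(Medium, High): Country A gets 8, best alternative 3; Country B gets 2, best alternative 1. No profitable deviation — NE.
(High, Medium): Country B can switch to High (0 → 10). Not NE.
(High, High): Country A can switch to Medium (3 → 8). Not NE.
(Embargo, Medium): Country A can switch to High (2 → 10). Not NE.
(Embargo, High): Country A can switch to Medium (2 → 8). Not NE.

(Medium, High)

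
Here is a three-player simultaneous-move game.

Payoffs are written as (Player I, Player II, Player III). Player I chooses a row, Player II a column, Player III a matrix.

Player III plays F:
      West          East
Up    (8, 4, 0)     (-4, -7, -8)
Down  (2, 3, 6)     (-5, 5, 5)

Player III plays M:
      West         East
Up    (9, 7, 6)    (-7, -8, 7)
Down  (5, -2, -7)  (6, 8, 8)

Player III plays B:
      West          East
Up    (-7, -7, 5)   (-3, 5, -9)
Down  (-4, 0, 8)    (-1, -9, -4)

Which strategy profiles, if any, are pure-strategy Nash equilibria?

(Up, West, M), (Down, West, B), (Down, East, M)

For each strategy profile, look for a profitable unilateral deviation.
(Up, West, F): Player III can switch to M (0 → 6). Not NE.
(Up, West, M): Player I gets 9, best alternative 5; Player II gets 7, best alternative -8; Player III gets 6, best alternative 5. No profitable deviation — NE.
(Up, West, B): Player I can switch to Down (-7 → -4). Not NE.
(Up, East, F): Player II can switch to West (-7 → 4). Not NE.
(Up, East, M): Player I can switch to Down (-7 → 6). Not NE.
(Up, East, B): Player I can switch to Down (-3 → -1). Not NE.
(Down, West, F): Player I can switch to Up (2 → 8). Not NE.
(Down, West, M): Player I can switch to Up (5 → 9). Not NE.
(Down, West, B): Player I gets -4, best alternative -7; Player II gets 0, best alternative -9; Player III gets 8, best alternative 6. No profitable deviation — NE.
(Down, East, F): Player I can switch to Up (-5 → -4). Not NE.
(Down, East, M): Player I gets 6, best alternative -7; Player II gets 8, best alternative -2; Player III gets 8, best alternative 5. No profitable deviation — NE.
(Down, East, B): Player II can switch to West (-9 → 0). Not NE.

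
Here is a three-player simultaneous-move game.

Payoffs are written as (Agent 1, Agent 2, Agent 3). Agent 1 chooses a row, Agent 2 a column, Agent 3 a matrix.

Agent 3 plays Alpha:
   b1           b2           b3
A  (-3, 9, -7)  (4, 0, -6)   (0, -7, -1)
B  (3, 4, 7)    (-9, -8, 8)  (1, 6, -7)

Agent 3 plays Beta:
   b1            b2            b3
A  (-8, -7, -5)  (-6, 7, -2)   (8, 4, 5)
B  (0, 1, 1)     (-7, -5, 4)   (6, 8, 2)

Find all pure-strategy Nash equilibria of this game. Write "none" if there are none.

Pure NE: (A, b2, Beta)

For each strategy profile, look for a profitable unilateral deviation.
(A, b1, Alpha): Agent 1 can switch to B (-3 → 3). Not NE.
(A, b1, Beta): Agent 1 can switch to B (-8 → 0). Not NE.
(A, b2, Alpha): Agent 2 can switch to b1 (0 → 9). Not NE.
(A, b2, Beta): Agent 1 gets -6, best alternative -7; Agent 2 gets 7, best alternative 4; Agent 3 gets -2, best alternative -6. No profitable deviation — NE.
(A, b3, Alpha): Agent 1 can switch to B (0 → 1). Not NE.
(A, b3, Beta): Agent 2 can switch to b2 (4 → 7). Not NE.
(B, b1, Alpha): Agent 2 can switch to b3 (4 → 6). Not NE.
(B, b1, Beta): Agent 2 can switch to b3 (1 → 8). Not NE.
(B, b2, Alpha): Agent 1 can switch to A (-9 → 4). Not NE.
(B, b2, Beta): Agent 1 can switch to A (-7 → -6). Not NE.
(B, b3, Alpha): Agent 3 can switch to Beta (-7 → 2). Not NE.
(B, b3, Beta): Agent 1 can switch to A (6 → 8). Not NE.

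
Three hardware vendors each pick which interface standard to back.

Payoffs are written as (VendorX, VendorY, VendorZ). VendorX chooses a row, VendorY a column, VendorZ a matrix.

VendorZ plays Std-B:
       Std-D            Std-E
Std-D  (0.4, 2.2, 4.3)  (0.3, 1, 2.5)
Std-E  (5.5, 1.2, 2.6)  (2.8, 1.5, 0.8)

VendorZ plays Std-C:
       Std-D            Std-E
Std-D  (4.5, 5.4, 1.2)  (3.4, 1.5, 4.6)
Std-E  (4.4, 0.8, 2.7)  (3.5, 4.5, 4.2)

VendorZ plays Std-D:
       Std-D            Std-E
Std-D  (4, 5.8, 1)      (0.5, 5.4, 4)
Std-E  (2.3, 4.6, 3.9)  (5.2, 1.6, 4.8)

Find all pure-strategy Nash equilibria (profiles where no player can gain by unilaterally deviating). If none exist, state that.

For each player, find the best response to each opponent profile; mutual best responses are the pure NE.
VendorX against (Std-D, Std-B): payoffs 0.4, 5.5 → best response Std-E.
VendorX against (Std-D, Std-C): payoffs 4.5, 4.4 → best response Std-D.
VendorX against (Std-D, Std-D): payoffs 4, 2.3 → best response Std-D.
VendorX against (Std-E, Std-B): payoffs 0.3, 2.8 → best response Std-E.
VendorX against (Std-E, Std-C): payoffs 3.4, 3.5 → best response Std-E.
VendorX against (Std-E, Std-D): payoffs 0.5, 5.2 → best response Std-E.
VendorY against (Std-D, Std-B): payoffs 2.2, 1 → best response Std-D.
VendorY against (Std-D, Std-C): payoffs 5.4, 1.5 → best response Std-D.
VendorY against (Std-D, Std-D): payoffs 5.8, 5.4 → best response Std-D.
VendorY against (Std-E, Std-B): payoffs 1.2, 1.5 → best response Std-E.
VendorY against (Std-E, Std-C): payoffs 0.8, 4.5 → best response Std-E.
VendorY against (Std-E, Std-D): payoffs 4.6, 1.6 → best response Std-D.
VendorZ against (Std-D, Std-D): payoffs 4.3, 1.2, 1 → best response Std-B.
VendorZ against (Std-D, Std-E): payoffs 2.5, 4.6, 4 → best response Std-C.
VendorZ against (Std-E, Std-D): payoffs 2.6, 2.7, 3.9 → best response Std-D.
VendorZ against (Std-E, Std-E): payoffs 0.8, 4.2, 4.8 → best response Std-D.
No profile is a mutual best response for all players.

none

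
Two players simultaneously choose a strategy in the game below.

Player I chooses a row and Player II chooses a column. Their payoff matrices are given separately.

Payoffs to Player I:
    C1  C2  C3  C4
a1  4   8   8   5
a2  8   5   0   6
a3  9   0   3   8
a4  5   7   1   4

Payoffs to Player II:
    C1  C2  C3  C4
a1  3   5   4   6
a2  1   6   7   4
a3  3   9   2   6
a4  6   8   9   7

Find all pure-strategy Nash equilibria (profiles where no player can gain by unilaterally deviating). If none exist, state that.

This game has no pure Nash equilibrium.

Player I against C1: payoffs 4, 8, 9, 5 → best response a3.
Player I against C2: payoffs 8, 5, 0, 7 → best response a1.
Player I against C3: payoffs 8, 0, 3, 1 → best response a1.
Player I against C4: payoffs 5, 6, 8, 4 → best response a3.
Player II against a1: payoffs 3, 5, 4, 6 → best response C4.
Player II against a2: payoffs 1, 6, 7, 4 → best response C3.
Player II against a3: payoffs 3, 9, 2, 6 → best response C2.
Player II against a4: payoffs 6, 8, 9, 7 → best response C3.
No profile is a mutual best response for all players.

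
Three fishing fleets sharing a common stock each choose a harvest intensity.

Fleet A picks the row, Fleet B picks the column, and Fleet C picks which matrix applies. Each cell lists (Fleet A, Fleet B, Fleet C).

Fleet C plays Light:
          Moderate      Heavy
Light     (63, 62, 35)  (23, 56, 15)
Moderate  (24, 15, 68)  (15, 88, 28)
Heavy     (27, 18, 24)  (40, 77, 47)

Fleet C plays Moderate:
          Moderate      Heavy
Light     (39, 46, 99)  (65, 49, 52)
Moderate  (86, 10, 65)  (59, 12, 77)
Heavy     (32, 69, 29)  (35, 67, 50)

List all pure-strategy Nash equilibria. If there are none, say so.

(Light, Heavy, Moderate)

(Light, Moderate, Light): Fleet C can switch to Moderate (35 → 99). Not NE.
(Light, Moderate, Moderate): Fleet A can switch to Moderate (39 → 86). Not NE.
(Light, Heavy, Light): Fleet A can switch to Heavy (23 → 40). Not NE.
(Light, Heavy, Moderate): Fleet A gets 65, best alternative 59; Fleet B gets 49, best alternative 46; Fleet C gets 52, best alternative 15. No profitable deviation — NE.
(Moderate, Moderate, Light): Fleet A can switch to Light (24 → 63). Not NE.
(Moderate, Moderate, Moderate): Fleet B can switch to Heavy (10 → 12). Not NE.
(Moderate, Heavy, Light): Fleet A can switch to Light (15 → 23). Not NE.
(Moderate, Heavy, Moderate): Fleet A can switch to Light (59 → 65). Not NE.
(Heavy, Moderate, Light): Fleet A can switch to Light (27 → 63). Not NE.
(Heavy, Moderate, Moderate): Fleet A can switch to Light (32 → 39). Not NE.
(Heavy, Heavy, Light): Fleet C can switch to Moderate (47 → 50). Not NE.
(Heavy, Heavy, Moderate): Fleet A can switch to Light (35 → 65). Not NE.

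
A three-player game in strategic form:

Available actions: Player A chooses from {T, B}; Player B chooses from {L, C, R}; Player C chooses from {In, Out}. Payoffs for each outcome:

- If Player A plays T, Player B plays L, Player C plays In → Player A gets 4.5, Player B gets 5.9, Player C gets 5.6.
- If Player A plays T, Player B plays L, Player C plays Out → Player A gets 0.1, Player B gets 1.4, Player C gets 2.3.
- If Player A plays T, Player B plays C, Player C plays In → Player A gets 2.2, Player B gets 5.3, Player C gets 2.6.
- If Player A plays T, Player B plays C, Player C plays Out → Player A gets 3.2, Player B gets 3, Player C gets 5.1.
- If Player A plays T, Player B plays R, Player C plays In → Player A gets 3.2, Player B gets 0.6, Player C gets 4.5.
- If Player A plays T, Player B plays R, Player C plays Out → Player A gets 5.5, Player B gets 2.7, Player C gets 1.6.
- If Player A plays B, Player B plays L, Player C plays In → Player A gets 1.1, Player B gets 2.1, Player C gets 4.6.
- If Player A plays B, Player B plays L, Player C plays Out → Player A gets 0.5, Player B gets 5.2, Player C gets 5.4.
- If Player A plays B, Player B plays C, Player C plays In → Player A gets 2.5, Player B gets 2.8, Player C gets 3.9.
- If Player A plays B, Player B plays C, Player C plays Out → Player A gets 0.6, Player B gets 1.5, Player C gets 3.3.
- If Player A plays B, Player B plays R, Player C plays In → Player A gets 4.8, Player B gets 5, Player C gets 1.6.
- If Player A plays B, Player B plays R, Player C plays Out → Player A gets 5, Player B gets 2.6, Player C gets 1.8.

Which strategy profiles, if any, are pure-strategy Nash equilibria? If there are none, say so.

Check each profile: it is a Nash equilibrium iff no player can strictly gain by switching unilaterally.
(T, L, In): Player A gets 4.5, best alternative 1.1; Player B gets 5.9, best alternative 5.3; Player C gets 5.6, best alternative 2.3. No profitable deviation — NE.
(T, L, Out): Player A can switch to B (0.1 → 0.5). Not NE.
(T, C, In): Player A can switch to B (2.2 → 2.5). Not NE.
(T, C, Out): Player A gets 3.2, best alternative 0.6; Player B gets 3, best alternative 2.7; Player C gets 5.1, best alternative 2.6. No profitable deviation — NE.
(T, R, In): Player A can switch to B (3.2 → 4.8). Not NE.
(T, R, Out): Player B can switch to C (2.7 → 3). Not NE.
(B, L, In): Player A can switch to T (1.1 → 4.5). Not NE.
(B, L, Out): Player A gets 0.5, best alternative 0.1; Player B gets 5.2, best alternative 2.6; Player C gets 5.4, best alternative 4.6. No profitable deviation — NE.
(B, C, In): Player B can switch to R (2.8 → 5). Not NE.
(B, C, Out): Player A can switch to T (0.6 → 3.2). Not NE.
(B, R, In): Player C can switch to Out (1.6 → 1.8). Not NE.
(B, R, Out): Player A can switch to T (5 → 5.5). Not NE.

The pure Nash equilibria are (T, L, In) and (T, C, Out) and (B, L, Out).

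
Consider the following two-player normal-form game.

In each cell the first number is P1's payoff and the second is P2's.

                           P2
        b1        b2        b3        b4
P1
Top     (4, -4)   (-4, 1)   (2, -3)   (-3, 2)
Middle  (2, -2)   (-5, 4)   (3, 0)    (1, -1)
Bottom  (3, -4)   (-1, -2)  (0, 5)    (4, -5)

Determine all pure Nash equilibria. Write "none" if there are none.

Mark each player's best response to every combination of opponents' strategies; a profile where every player is best-responding is a pure Nash equilibrium.
P1 against b1: payoffs 4, 2, 3 → best response Top.
P1 against b2: payoffs -4, -5, -1 → best response Bottom.
P1 against b3: payoffs 2, 3, 0 → best response Middle.
P1 against b4: payoffs -3, 1, 4 → best response Bottom.
P2 against Top: payoffs -4, 1, -3, 2 → best response b4.
P2 against Middle: payoffs -2, 4, 0, -1 → best response b2.
P2 against Bottom: payoffs -4, -2, 5, -5 → best response b3.
No profile is a mutual best response for all players.

This game has no pure Nash equilibrium.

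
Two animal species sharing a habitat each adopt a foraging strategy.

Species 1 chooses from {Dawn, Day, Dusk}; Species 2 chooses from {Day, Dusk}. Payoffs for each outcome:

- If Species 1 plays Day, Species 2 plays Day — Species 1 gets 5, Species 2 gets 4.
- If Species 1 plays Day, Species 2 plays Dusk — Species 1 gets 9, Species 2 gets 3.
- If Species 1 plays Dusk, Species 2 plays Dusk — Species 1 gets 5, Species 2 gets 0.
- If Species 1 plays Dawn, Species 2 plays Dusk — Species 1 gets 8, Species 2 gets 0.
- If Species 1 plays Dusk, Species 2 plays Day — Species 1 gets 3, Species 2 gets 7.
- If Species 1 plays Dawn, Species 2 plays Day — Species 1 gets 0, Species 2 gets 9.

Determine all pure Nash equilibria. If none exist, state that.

Mark each player's best response to every combination of opponents' strategies; a profile where every player is best-responding is a pure Nash equilibrium.
Species 1 against Day: payoffs 0, 5, 3 → best response Day.
Species 1 against Dusk: payoffs 8, 9, 5 → best response Day.
Species 2 against Dawn: payoffs 9, 0 → best response Day.
Species 2 against Day: payoffs 4, 3 → best response Day.
Species 2 against Dusk: payoffs 7, 0 → best response Day.
Mutual best responses: (Day, Day).

The unique pure-strategy Nash equilibrium is (Day, Day).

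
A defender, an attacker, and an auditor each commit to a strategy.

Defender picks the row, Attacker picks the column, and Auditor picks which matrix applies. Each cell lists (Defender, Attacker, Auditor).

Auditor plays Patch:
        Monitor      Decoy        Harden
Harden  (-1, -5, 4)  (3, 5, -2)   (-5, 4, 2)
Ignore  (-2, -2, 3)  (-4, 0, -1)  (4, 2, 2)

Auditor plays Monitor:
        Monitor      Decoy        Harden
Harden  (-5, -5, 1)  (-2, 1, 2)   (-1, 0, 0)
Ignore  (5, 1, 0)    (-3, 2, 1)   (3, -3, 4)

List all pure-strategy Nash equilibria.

Mark each player's best response to every combination of opponents' strategies; a profile where every player is best-responding is a pure Nash equilibrium.
Defender against (Monitor, Patch): payoffs -1, -2 → best response Harden.
Defender against (Monitor, Monitor): payoffs -5, 5 → best response Ignore.
Defender against (Decoy, Patch): payoffs 3, -4 → best response Harden.
Defender against (Decoy, Monitor): payoffs -2, -3 → best response Harden.
Defender against (Harden, Patch): payoffs -5, 4 → best response Ignore.
Defender against (Harden, Monitor): payoffs -1, 3 → best response Ignore.
Attacker against (Harden, Patch): payoffs -5, 5, 4 → best response Decoy.
Attacker against (Harden, Monitor): payoffs -5, 1, 0 → best response Decoy.
Attacker against (Ignore, Patch): payoffs -2, 0, 2 → best response Harden.
Attacker against (Ignore, Monitor): payoffs 1, 2, -3 → best response Decoy.
Auditor against (Harden, Monitor): payoffs 4, 1 → best response Patch.
Auditor against (Harden, Decoy): payoffs -2, 2 → best response Monitor.
Auditor against (Harden, Harden): payoffs 2, 0 → best response Patch.
Auditor against (Ignore, Monitor): payoffs 3, 0 → best response Patch.
Auditor against (Ignore, Decoy): payoffs -1, 1 → best response Monitor.
Auditor against (Ignore, Harden): payoffs 2, 4 → best response Monitor.
Mutual best responses: (Harden, Decoy, Monitor).

Pure NE: (Harden, Decoy, Monitor)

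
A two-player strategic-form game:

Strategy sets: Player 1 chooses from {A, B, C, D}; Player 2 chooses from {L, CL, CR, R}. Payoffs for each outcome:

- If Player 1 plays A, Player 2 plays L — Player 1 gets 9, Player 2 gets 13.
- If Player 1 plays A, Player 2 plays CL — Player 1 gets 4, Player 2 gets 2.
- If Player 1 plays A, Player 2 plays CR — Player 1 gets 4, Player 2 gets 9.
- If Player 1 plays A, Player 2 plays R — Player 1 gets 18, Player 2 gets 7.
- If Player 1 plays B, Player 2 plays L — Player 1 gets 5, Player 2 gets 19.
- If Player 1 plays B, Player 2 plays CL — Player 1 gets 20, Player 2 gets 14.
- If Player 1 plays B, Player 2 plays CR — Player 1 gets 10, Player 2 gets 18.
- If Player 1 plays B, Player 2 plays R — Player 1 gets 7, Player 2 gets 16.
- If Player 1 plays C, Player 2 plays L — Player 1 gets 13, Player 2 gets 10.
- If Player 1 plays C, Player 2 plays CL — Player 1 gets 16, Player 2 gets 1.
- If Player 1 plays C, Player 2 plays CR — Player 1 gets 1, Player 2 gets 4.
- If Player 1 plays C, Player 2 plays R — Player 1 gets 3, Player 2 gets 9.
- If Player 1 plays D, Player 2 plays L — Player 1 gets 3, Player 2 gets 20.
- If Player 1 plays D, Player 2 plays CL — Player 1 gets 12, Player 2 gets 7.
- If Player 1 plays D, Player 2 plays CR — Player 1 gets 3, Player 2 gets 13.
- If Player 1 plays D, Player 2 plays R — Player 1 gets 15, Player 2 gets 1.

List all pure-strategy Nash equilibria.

For each player, find the best response to each opponent profile; mutual best responses are the pure NE.
Player 1 against L: payoffs 9, 5, 13, 3 → best response C.
Player 1 against CL: payoffs 4, 20, 16, 12 → best response B.
Player 1 against CR: payoffs 4, 10, 1, 3 → best response B.
Player 1 against R: payoffs 18, 7, 3, 15 → best response A.
Player 2 against A: payoffs 13, 2, 9, 7 → best response L.
Player 2 against B: payoffs 19, 14, 18, 16 → best response L.
Player 2 against C: payoffs 10, 1, 4, 9 → best response L.
Player 2 against D: payoffs 20, 7, 13, 1 → best response L.
Mutual best responses: (C, L).

Pure NE: (C, L)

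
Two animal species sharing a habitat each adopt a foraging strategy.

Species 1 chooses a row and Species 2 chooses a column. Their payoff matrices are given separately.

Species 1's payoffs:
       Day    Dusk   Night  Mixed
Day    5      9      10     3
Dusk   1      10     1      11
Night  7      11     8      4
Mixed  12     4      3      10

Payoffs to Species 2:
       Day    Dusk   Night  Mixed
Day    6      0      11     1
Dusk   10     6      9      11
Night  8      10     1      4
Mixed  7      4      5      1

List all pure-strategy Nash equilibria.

(Day, Day): Species 1 can switch to Night (5 → 7). Not NE.
(Day, Dusk): Species 1 can switch to Dusk (9 → 10). Not NE.
(Day, Night): Species 1 gets 10, best alternative 8; Species 2 gets 11, best alternative 6. No profitable deviation — NE.
(Day, Mixed): Species 1 can switch to Dusk (3 → 11). Not NE.
(Dusk, Day): Species 1 can switch to Day (1 → 5). Not NE.
(Dusk, Dusk): Species 1 can switch to Night (10 → 11). Not NE.
(Dusk, Night): Species 1 can switch to Day (1 → 10). Not NE.
(Dusk, Mixed): Species 1 gets 11, best alternative 10; Species 2 gets 11, best alternative 10. No profitable deviation — NE.
(Night, Day): Species 1 can switch to Mixed (7 → 12). Not NE.
(Night, Dusk): Species 1 gets 11, best alternative 10; Species 2 gets 10, best alternative 8. No profitable deviation — NE.
(Night, Night): Species 1 can switch to Day (8 → 10). Not NE.
(Mixed, Day): Species 1 gets 12, best alternative 7; Species 2 gets 7, best alternative 5. No profitable deviation — NE.
(The remaining 4 profiles each have a profitable deviation by the same check.)

Pure-strategy Nash equilibria: (Day, Night); (Dusk, Mixed); (Night, Dusk); (Mixed, Day)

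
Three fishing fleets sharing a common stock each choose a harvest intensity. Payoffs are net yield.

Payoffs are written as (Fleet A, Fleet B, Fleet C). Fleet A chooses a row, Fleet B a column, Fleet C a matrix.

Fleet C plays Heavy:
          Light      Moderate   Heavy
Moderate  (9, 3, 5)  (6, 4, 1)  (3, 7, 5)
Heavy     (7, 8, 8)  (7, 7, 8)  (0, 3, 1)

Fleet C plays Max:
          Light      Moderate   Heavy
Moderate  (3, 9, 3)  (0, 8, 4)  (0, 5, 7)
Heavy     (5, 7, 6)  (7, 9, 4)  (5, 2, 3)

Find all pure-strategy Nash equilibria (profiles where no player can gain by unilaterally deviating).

(Moderate, Light, Heavy): Fleet B can switch to Moderate (3 → 4). Not NE.
(Moderate, Light, Max): Fleet A can switch to Heavy (3 → 5). Not NE.
(Moderate, Moderate, Heavy): Fleet A can switch to Heavy (6 → 7). Not NE.
(Moderate, Moderate, Max): Fleet A can switch to Heavy (0 → 7). Not NE.
(Moderate, Heavy, Heavy): Fleet C can switch to Max (5 → 7). Not NE.
(Moderate, Heavy, Max): Fleet A can switch to Heavy (0 → 5). Not NE.
(Heavy, Light, Heavy): Fleet A can switch to Moderate (7 → 9). Not NE.
(Heavy, Light, Max): Fleet B can switch to Moderate (7 → 9). Not NE.
(Heavy, Moderate, Heavy): Fleet B can switch to Light (7 → 8). Not NE.
(Heavy, Moderate, Max): Fleet C can switch to Heavy (4 → 8). Not NE.
(The remaining 2 profiles each have a profitable deviation by the same check.)

This game has no pure Nash equilibrium.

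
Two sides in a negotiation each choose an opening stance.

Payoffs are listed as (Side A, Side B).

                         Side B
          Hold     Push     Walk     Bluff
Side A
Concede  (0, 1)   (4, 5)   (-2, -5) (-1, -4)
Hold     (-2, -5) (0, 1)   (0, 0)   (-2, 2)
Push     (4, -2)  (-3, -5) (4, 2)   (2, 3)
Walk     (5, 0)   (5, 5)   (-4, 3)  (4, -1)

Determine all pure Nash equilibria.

The unique pure-strategy Nash equilibrium is (Walk, Push).

Side A against Hold: payoffs 0, -2, 4, 5 → best response Walk.
Side A against Push: payoffs 4, 0, -3, 5 → best response Walk.
Side A against Walk: payoffs -2, 0, 4, -4 → best response Push.
Side A against Bluff: payoffs -1, -2, 2, 4 → best response Walk.
Side B against Concede: payoffs 1, 5, -5, -4 → best response Push.
Side B against Hold: payoffs -5, 1, 0, 2 → best response Bluff.
Side B against Push: payoffs -2, -5, 2, 3 → best response Bluff.
Side B against Walk: payoffs 0, 5, 3, -1 → best response Push.
Mutual best responses: (Walk, Push).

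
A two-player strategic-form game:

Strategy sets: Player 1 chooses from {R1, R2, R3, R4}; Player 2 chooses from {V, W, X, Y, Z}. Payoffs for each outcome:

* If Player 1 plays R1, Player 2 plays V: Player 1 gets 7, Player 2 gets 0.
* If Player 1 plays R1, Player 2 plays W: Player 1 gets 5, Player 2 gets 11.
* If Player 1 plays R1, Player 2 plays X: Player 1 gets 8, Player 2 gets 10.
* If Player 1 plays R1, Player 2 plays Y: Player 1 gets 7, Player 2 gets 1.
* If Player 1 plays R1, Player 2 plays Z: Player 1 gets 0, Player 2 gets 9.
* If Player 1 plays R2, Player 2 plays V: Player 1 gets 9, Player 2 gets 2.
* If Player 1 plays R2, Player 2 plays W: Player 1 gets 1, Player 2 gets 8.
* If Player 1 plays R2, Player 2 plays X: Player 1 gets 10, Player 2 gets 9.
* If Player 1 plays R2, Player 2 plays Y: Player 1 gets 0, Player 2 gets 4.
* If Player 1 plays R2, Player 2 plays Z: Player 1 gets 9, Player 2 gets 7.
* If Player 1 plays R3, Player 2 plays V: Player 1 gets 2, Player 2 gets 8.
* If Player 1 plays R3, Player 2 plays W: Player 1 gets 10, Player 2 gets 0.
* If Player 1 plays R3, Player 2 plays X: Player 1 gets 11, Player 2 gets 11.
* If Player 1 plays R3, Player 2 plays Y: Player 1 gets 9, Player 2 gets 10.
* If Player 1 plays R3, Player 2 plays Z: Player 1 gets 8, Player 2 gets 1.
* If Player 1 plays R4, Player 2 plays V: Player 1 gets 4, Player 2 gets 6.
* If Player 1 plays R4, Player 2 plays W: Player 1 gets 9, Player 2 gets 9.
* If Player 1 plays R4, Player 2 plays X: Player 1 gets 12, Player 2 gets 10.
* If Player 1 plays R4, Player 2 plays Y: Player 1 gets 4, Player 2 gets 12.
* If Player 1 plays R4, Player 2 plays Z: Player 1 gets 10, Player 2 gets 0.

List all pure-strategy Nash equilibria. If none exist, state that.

Player 1 against V: payoffs 7, 9, 2, 4 → best response R2.
Player 1 against W: payoffs 5, 1, 10, 9 → best response R3.
Player 1 against X: payoffs 8, 10, 11, 12 → best response R4.
Player 1 against Y: payoffs 7, 0, 9, 4 → best response R3.
Player 1 against Z: payoffs 0, 9, 8, 10 → best response R4.
Player 2 against R1: payoffs 0, 11, 10, 1, 9 → best response W.
Player 2 against R2: payoffs 2, 8, 9, 4, 7 → best response X.
Player 2 against R3: payoffs 8, 0, 11, 10, 1 → best response X.
Player 2 against R4: payoffs 6, 9, 10, 12, 0 → best response Y.
No profile is a mutual best response for all players.

This game has no pure Nash equilibrium.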